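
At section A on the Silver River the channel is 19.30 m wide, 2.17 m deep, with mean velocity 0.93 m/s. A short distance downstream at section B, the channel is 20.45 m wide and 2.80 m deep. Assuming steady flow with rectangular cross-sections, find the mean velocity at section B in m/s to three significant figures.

0.680 m/s

Q = A₁V₁ = (19.30×2.17) × 0.93 = 38.95 m³/s
A₂ = 20.45 × 2.80 = 57.26 m²
V₂ = Q/A₂ = 38.95/57.26 = 0.6802 m/s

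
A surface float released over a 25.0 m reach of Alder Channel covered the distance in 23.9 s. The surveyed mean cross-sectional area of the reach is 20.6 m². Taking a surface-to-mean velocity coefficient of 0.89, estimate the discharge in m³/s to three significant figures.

v_surface = L / t̄ = 25.0 / 23.9 = 1.046 m/s
v_mean = 0.89 × 1.046 = 0.9310 m/s
Q = A × v_mean = 20.6 × 0.9310 = 19.18 m³/s

19.2 m³/s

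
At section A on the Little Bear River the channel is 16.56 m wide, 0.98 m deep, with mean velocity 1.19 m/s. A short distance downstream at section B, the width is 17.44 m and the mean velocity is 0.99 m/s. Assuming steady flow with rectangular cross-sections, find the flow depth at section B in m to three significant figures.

Q = A₁V₁ = (16.56×0.98) × 1.19 = 19.31 m³/s
d₂ = Q/(b₂ V₂) = 19.31/(17.44×0.99) = 1.119 m

1.12 m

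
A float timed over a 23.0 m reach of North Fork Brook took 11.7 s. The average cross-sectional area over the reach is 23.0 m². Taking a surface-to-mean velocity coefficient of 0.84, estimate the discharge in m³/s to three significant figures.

v_surface = L / t̄ = 23.0 / 11.7 = 1.966 m/s
v_mean = 0.84 × 1.966 = 1.651 m/s
Q = A × v_mean = 23.0 × 1.651 = 37.98 m³/s

38.0 m³/s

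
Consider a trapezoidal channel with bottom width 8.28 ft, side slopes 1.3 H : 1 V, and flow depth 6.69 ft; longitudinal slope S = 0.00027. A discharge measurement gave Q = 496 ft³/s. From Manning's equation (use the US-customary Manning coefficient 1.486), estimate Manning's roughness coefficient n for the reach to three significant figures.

0.0135

A = (b + z·y)·y = (8.28 + 1.3×6.69)×6.69 = 113.6 ft²
P = b + 2y√(1+z²) = 8.28 + 2×6.69×√(1+1.3²) = 30.22 ft
R = A/P = 113.6/30.22 = 3.758 ft
n = (1.486/Q)·A·R^(2/3)·S^(1/2) = (1.486/496) × 113.6 × 2.417 × 0.01643 = 0.01351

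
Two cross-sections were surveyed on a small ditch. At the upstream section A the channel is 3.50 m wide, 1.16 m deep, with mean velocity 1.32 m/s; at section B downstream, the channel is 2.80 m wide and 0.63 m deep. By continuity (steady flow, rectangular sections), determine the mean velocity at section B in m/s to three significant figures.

Q = A₁V₁ = (3.50×1.16) × 1.32 = 5.359 m³/s
A₂ = 2.80 × 0.63 = 1.764 m²
V₂ = Q/A₂ = 5.359/1.764 = 3.038 m/s

3.04 m/s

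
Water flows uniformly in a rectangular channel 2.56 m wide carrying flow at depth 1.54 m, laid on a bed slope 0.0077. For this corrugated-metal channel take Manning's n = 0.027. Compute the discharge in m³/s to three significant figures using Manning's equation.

A = b·y = 2.56 × 1.54 = 3.942 m²
P = b + 2y = 2.56 + 2×1.54 = 5.640 m
R = A/P = 3.942/5.640 = 0.6990 m
Q = (1/n)·A·R^(2/3)·S^(1/2) = (1/0.027) × 3.942 × 0.6990^(2/3) × 0.0077^(1/2) = 10.09 m³/s

10.1 m³/s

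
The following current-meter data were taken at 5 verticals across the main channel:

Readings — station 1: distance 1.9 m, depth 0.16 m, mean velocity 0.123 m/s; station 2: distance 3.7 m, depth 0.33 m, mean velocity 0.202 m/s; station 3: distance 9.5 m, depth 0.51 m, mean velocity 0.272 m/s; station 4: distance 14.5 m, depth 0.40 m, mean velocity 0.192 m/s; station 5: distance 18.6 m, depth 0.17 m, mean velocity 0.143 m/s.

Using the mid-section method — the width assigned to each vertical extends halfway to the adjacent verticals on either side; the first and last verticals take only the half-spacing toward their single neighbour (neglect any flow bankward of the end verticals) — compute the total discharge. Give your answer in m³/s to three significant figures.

w_1 = (3.7 − 1.9)/2 = 0.9 m; q_1 = 0.123 × 0.16 × 0.9 = 0.01771 m³/s
w_2 = (9.5 − 1.9)/2 = 3.8 m; q_2 = 0.202 × 0.33 × 3.8 = 0.2533 m³/s
w_3 = (14.5 − 3.7)/2 = 5.4 m; q_3 = 0.272 × 0.51 × 5.4 = 0.7491 m³/s
w_4 = (18.6 − 9.5)/2 = 4.55 m; q_4 = 0.192 × 0.40 × 4.55 = 0.3494 m³/s
w_5 = (18.6 − 14.5)/2 = 2.05 m; q_5 = 0.143 × 0.17 × 2.05 = 0.04984 m³/s
Q = Σ qᵢ = 1.419 m³/s

1.42 m³/s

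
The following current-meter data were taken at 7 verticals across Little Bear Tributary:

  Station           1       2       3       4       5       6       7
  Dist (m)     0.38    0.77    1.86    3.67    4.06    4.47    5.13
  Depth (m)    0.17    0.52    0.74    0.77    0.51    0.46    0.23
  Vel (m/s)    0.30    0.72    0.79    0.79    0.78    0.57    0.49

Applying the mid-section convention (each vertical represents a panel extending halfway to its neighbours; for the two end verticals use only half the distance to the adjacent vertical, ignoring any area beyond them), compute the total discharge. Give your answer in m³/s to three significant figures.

2.14 m³/s

w_1 = (0.77 − 0.38)/2 = 0.195 m; q_1 = 0.30 × 0.17 × 0.195 = 0.009945 m³/s
w_2 = (1.86 − 0.38)/2 = 0.74 m; q_2 = 0.72 × 0.52 × 0.74 = 0.2771 m³/s
w_3 = (3.67 − 0.77)/2 = 1.45 m; q_3 = 0.79 × 0.74 × 1.45 = 0.8477 m³/s
w_4 = (4.06 − 1.86)/2 = 1.1 m; q_4 = 0.79 × 0.77 × 1.1 = 0.6691 m³/s
w_5 = (4.47 − 3.67)/2 = 0.4 m; q_5 = 0.78 × 0.51 × 0.4 = 0.1591 m³/s
w_6 = (5.13 − 4.06)/2 = 0.535 m; q_6 = 0.57 × 0.46 × 0.535 = 0.1403 m³/s
w_7 = (5.13 − 4.47)/2 = 0.33 m; q_7 = 0.49 × 0.23 × 0.33 = 0.03719 m³/s
Q = Σ qᵢ = 2.140 m³/s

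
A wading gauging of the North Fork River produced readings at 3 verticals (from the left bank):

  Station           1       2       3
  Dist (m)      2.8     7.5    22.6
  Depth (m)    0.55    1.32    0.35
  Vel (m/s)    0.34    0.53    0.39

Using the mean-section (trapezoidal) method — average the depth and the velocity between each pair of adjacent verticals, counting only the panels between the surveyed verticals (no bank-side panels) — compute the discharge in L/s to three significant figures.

Panel 1-2: Δb = 4.7 m, d̄ = (0.55+1.32)/2 = 0.935, v̄ = (0.34+0.53)/2 = 0.435 → q = 4.7×0.935×0.435 = 1.912 m³/s
Panel 2-3: Δb = 15.1 m, d̄ = (1.32+0.35)/2 = 0.835, v̄ = (0.53+0.39)/2 = 0.46 → q = 15.1×0.835×0.46 = 5.800 m³/s
Q = Σ q = 7.712 m³/s
= 7.712 × 1000 = 7712 L/s

7710 L/s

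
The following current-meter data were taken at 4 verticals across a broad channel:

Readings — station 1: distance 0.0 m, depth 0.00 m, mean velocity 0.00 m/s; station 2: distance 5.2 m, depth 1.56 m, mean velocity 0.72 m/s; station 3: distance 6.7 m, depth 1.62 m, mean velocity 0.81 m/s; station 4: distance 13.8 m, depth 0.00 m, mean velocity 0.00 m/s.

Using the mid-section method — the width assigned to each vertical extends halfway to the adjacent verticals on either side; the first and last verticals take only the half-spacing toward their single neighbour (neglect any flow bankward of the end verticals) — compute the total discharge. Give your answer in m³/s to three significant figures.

w_2 = (6.7 − 0.0)/2 = 3.35 m; q_2 = 0.72 × 1.56 × 3.35 = 3.763 m³/s
w_3 = (13.8 − 5.2)/2 = 4.3 m; q_3 = 0.81 × 1.62 × 4.3 = 5.642 m³/s
Stations 1, 4 contribute zero (depth or velocity is 0).
Q = Σ qᵢ = 9.405 m³/s

9.41 m³/s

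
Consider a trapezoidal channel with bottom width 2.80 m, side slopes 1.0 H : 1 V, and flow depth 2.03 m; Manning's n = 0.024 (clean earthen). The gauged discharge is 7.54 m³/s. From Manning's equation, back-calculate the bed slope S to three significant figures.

A = (b + z·y)·y = (2.80 + 1.0×2.03)×2.03 = 9.805 m²
P = b + 2y√(1+z²) = 2.80 + 2×2.03×√(1+1.0²) = 8.542 m
R = A/P = 9.805/8.542 = 1.148 m
S = (Q·n / (1·A·R^(2/3)))² = (7.54×0.024 / (1×9.805×1.096))² = 0.0002834

0.000283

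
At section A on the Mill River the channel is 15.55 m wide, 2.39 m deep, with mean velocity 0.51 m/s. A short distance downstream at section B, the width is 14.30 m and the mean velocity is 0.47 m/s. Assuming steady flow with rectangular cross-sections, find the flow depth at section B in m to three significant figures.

Q = A₁V₁ = (15.55×2.39) × 0.51 = 18.95 m³/s
d₂ = Q/(b₂ V₂) = 18.95/(14.30×0.47) = 2.820 m

2.82 m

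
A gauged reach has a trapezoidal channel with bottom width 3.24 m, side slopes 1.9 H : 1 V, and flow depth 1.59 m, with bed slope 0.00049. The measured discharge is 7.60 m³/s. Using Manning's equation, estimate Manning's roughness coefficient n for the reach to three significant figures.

0.0288

A = (b + z·y)·y = (3.24 + 1.9×1.59)×1.59 = 9.955 m²
P = b + 2y√(1+z²) = 3.24 + 2×1.59×√(1+1.9²) = 10.07 m
R = A/P = 9.955/10.07 = 0.9888 m
n = (1/Q)·A·R^(2/3)·S^(1/2) = (1/7.60) × 9.955 × 0.9925 × 0.02214 = 0.02878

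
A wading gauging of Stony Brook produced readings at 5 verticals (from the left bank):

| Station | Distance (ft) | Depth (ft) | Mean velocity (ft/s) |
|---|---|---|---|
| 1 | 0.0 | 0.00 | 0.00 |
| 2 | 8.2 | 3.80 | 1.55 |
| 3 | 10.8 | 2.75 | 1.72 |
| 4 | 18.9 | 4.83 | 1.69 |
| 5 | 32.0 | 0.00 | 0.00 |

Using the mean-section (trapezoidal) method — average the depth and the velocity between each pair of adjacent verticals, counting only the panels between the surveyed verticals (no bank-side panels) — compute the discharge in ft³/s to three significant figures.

105 ft³/s

Panel 1-2: Δb = 8.2 ft, d̄ = (0.00+3.80)/2 = 1.9, v̄ = (0.00+1.55)/2 = 0.775 → q = 8.2×1.9×0.775 = 12.07 ft³/s
Panel 2-3: Δb = 2.6 ft, d̄ = (3.80+2.75)/2 = 3.275, v̄ = (1.55+1.72)/2 = 1.635 → q = 2.6×3.275×1.635 = 13.92 ft³/s
Panel 3-4: Δb = 8.1 ft, d̄ = (2.75+4.83)/2 = 3.79, v̄ = (1.72+1.69)/2 = 1.705 → q = 8.1×3.79×1.705 = 52.34 ft³/s
Panel 4-5: Δb = 13.1 ft, d̄ = (4.83+0.00)/2 = 2.415, v̄ = (1.69+0.00)/2 = 0.845 → q = 13.1×2.415×0.845 = 26.73 ft³/s
Q = Σ q = 105.1 ft³/s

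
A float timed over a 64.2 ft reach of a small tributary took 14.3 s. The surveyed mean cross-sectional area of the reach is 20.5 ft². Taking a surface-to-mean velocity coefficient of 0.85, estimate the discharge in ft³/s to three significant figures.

v_surface = L / t̄ = 64.2 / 14.3 = 4.490 ft/s
v_mean = 0.85 × 4.490 = 3.816 ft/s
Q = A × v_mean = 20.5 × 3.816 = 78.23 ft³/s

78.2 ft³/s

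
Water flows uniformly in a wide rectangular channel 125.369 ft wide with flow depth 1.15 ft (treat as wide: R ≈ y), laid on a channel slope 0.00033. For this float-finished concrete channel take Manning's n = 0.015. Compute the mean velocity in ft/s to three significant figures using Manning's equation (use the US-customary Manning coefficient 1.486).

1.98 ft/s

A = b·y = 125.369 × 1.15 = 144.2 ft²
Wide channel: R ≈ y = 1.15 ft
Q = (1.486/n)·A·R^(2/3)·S^(1/2) = (1.486/0.015) × 144.2 × 1.150^(2/3) × 0.00033^(1/2) = 284.8 ft³/s
V = Q/A = 284.8/144.2 = 1.975 ft/s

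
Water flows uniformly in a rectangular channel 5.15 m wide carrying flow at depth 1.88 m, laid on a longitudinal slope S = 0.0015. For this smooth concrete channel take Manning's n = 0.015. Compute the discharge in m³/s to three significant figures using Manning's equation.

26.4 m³/s

A = b·y = 5.15 × 1.88 = 9.682 m²
P = b + 2y = 5.15 + 2×1.88 = 8.910 m
R = A/P = 9.682/8.910 = 1.087 m
Q = (1/n)·A·R^(2/3)·S^(1/2) = (1/0.015) × 9.682 × 1.087^(2/3) × 0.0015^(1/2) = 26.42 m³/s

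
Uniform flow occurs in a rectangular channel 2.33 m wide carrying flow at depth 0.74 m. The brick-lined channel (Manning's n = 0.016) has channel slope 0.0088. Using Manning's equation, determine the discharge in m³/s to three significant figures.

A = b·y = 2.33 × 0.74 = 1.724 m²
P = b + 2y = 2.33 + 2×0.74 = 3.810 m
R = A/P = 1.724/3.810 = 0.4525 m
Q = (1/n)·A·R^(2/3)·S^(1/2) = (1/0.016) × 1.724 × 0.4525^(2/3) × 0.0088^(1/2) = 5.959 m³/s

5.96 m³/s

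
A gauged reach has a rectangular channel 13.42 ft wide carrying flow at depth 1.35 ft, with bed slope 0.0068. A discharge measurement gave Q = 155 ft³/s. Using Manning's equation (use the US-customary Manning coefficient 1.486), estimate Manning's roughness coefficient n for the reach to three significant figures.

0.0155

A = b·y = 13.42 × 1.35 = 18.12 ft²
P = b + 2y = 13.42 + 2×1.35 = 16.12 ft
R = A/P = 18.12/16.12 = 1.124 ft
n = (1.486/Q)·A·R^(2/3)·S^(1/2) = (1.486/155) × 18.12 × 1.081 × 0.08246 = 0.01548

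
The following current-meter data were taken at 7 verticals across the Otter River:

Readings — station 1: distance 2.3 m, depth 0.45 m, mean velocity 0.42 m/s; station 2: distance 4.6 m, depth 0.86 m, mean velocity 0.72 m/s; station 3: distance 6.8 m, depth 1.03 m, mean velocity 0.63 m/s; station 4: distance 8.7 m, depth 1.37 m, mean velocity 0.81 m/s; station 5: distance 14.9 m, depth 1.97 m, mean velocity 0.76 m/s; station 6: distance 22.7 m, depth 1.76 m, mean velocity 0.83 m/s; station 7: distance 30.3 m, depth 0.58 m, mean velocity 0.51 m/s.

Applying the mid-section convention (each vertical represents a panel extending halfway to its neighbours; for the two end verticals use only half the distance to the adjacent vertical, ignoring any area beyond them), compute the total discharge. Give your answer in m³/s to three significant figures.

w_1 = (4.6 − 2.3)/2 = 1.15 m; q_1 = 0.42 × 0.45 × 1.15 = 0.2174 m³/s
w_2 = (6.8 − 2.3)/2 = 2.25 m; q_2 = 0.72 × 0.86 × 2.25 = 1.393 m³/s
w_3 = (8.7 − 4.6)/2 = 2.05 m; q_3 = 0.63 × 1.03 × 2.05 = 1.330 m³/s
w_4 = (14.9 − 6.8)/2 = 4.05 m; q_4 = 0.81 × 1.37 × 4.05 = 4.494 m³/s
w_5 = (22.7 − 8.7)/2 = 7 m; q_5 = 0.76 × 1.97 × 7 = 10.48 m³/s
w_6 = (30.3 − 14.9)/2 = 7.7 m; q_6 = 0.83 × 1.76 × 7.7 = 11.25 m³/s
w_7 = (30.3 − 22.7)/2 = 3.8 m; q_7 = 0.51 × 0.58 × 3.8 = 1.124 m³/s
Q = Σ qᵢ = 30.29 m³/s

30.3 m³/s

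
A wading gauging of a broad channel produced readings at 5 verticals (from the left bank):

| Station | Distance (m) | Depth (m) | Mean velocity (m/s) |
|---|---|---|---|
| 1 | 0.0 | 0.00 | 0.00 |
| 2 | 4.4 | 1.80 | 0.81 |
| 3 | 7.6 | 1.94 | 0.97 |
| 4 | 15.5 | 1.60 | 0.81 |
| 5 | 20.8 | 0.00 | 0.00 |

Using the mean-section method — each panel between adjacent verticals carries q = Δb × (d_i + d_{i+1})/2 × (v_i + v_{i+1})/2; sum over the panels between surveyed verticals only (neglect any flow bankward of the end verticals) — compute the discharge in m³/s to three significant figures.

21.1 m³/s

Panel 1-2: Δb = 4.4 m, d̄ = (0.00+1.80)/2 = 0.9, v̄ = (0.00+0.81)/2 = 0.405 → q = 4.4×0.9×0.405 = 1.604 m³/s
Panel 2-3: Δb = 3.2 m, d̄ = (1.80+1.94)/2 = 1.87, v̄ = (0.81+0.97)/2 = 0.89 → q = 3.2×1.87×0.89 = 5.326 m³/s
Panel 3-4: Δb = 7.9 m, d̄ = (1.94+1.60)/2 = 1.77, v̄ = (0.97+0.81)/2 = 0.89 → q = 7.9×1.77×0.89 = 12.44 m³/s
Panel 4-5: Δb = 5.3 m, d̄ = (1.60+0.00)/2 = 0.8, v̄ = (0.81+0.00)/2 = 0.405 → q = 5.3×0.8×0.405 = 1.717 m³/s
Q = Σ q = 21.09 m³/s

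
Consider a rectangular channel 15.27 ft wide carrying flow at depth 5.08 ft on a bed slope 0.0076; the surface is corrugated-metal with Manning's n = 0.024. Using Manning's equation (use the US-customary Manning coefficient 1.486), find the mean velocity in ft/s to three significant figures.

A = b·y = 15.27 × 5.08 = 77.57 ft²
P = b + 2y = 15.27 + 2×5.08 = 25.43 ft
R = A/P = 77.57/25.43 = 3.050 ft
Q = (1.486/n)·A·R^(2/3)·S^(1/2) = (1.486/0.024) × 77.57 × 3.050^(2/3) × 0.0076^(1/2) = 880.7 ft³/s
V = Q/A = 880.7/77.57 = 11.35 ft/s

11.4 ft/s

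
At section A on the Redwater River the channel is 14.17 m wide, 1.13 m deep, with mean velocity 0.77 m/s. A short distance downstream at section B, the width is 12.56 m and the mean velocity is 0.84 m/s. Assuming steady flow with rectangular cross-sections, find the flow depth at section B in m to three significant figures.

Q = A₁V₁ = (14.17×1.13) × 0.77 = 12.33 m³/s
d₂ = Q/(b₂ V₂) = 12.33/(12.56×0.84) = 1.169 m

1.17 m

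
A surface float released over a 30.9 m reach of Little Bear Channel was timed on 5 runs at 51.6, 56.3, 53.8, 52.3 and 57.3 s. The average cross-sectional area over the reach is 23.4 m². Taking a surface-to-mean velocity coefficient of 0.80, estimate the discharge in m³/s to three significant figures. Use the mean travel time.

t̄ = (51.6 + 56.3 + 53.8 + 52.3 + 57.3) / 5 = 54.26 s
v_surface = L / t̄ = 30.9 / 54.26 = 0.5695 m/s
v_mean = 0.80 × 0.5695 = 0.4556 m/s
Q = A × v_mean = 23.4 × 0.4556 = 10.66 m³/s

10.7 m³/s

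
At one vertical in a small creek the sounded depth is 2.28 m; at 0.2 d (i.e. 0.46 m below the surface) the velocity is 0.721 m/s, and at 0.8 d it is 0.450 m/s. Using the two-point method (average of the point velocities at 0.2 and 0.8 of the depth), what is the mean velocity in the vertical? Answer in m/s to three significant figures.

v̄ = (0.721 + 0.450) / 2 = 0.5855 m/s

0.586 m/s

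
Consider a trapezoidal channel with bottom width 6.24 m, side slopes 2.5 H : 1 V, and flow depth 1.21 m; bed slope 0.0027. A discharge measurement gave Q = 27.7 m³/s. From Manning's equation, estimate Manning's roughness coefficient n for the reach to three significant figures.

0.0193

A = (b + z·y)·y = (6.24 + 2.5×1.21)×1.21 = 11.21 m²
P = b + 2y√(1+z²) = 6.24 + 2×1.21×√(1+2.5²) = 12.76 m
R = A/P = 11.21/12.76 = 0.8788 m
n = (1/Q)·A·R^(2/3)·S^(1/2) = (1/27.7) × 11.21 × 0.9175 × 0.05196 = 0.01929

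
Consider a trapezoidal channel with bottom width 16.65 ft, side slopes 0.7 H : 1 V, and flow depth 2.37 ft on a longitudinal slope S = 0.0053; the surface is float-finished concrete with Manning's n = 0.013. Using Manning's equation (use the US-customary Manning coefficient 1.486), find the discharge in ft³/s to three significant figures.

561 ft³/s

A = (b + z·y)·y = (16.65 + 0.7×2.37)×2.37 = 43.39 ft²
P = b + 2y√(1+z²) = 16.65 + 2×2.37×√(1+0.7²) = 22.44 ft
R = A/P = 43.39/22.44 = 1.934 ft
Q = (1.486/n)·A·R^(2/3)·S^(1/2) = (1.486/0.013) × 43.39 × 1.934^(2/3) × 0.0053^(1/2) = 560.5 ft³/s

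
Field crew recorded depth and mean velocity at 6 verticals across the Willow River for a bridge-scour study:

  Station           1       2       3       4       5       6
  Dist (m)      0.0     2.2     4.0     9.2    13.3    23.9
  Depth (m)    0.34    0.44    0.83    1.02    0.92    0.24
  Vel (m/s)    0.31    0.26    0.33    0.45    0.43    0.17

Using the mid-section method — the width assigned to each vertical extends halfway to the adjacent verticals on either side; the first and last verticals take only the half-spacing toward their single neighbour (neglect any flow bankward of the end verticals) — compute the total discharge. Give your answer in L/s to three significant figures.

w_1 = (2.2 − 0.0)/2 = 1.1 m; q_1 = 0.31 × 0.34 × 1.1 = 0.1159 m³/s
w_2 = (4.0 − 0.0)/2 = 2 m; q_2 = 0.26 × 0.44 × 2 = 0.2288 m³/s
w_3 = (9.2 − 2.2)/2 = 3.5 m; q_3 = 0.33 × 0.83 × 3.5 = 0.9587 m³/s
w_4 = (13.3 − 4.0)/2 = 4.65 m; q_4 = 0.45 × 1.02 × 4.65 = 2.134 m³/s
w_5 = (23.9 − 9.2)/2 = 7.35 m; q_5 = 0.43 × 0.92 × 7.35 = 2.908 m³/s
w_6 = (23.9 − 13.3)/2 = 5.3 m; q_6 = 0.17 × 0.24 × 5.3 = 0.2162 m³/s
Q = Σ qᵢ = 6.562 m³/s
= 6.562 × 1000 = 6562 L/s

6560 L/s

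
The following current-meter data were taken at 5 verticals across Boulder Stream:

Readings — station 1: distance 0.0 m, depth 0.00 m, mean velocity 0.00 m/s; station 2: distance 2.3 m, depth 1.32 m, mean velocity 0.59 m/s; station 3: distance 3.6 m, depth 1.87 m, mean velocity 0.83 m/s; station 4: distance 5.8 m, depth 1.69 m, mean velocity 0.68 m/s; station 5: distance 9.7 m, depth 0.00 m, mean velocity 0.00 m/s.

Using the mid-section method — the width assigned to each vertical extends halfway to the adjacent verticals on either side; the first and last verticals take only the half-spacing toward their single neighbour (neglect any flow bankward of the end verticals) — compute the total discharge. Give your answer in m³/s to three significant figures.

7.62 m³/s

w_2 = (3.6 − 0.0)/2 = 1.8 m; q_2 = 0.59 × 1.32 × 1.8 = 1.402 m³/s
w_3 = (5.8 − 2.3)/2 = 1.75 m; q_3 = 0.83 × 1.87 × 1.75 = 2.716 m³/s
w_4 = (9.7 − 3.6)/2 = 3.05 m; q_4 = 0.68 × 1.69 × 3.05 = 3.505 m³/s
Stations 1, 5 contribute zero (depth or velocity is 0).
Q = Σ qᵢ = 7.623 m³/s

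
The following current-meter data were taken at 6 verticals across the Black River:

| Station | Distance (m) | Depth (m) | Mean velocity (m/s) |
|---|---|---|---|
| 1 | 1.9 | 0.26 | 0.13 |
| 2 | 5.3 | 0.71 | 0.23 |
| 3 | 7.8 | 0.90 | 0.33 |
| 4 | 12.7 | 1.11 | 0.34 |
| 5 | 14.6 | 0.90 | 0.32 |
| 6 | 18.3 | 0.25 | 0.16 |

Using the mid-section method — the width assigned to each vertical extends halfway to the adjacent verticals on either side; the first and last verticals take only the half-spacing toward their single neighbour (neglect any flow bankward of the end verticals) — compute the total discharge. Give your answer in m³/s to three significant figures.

w_1 = (5.3 − 1.9)/2 = 1.7 m; q_1 = 0.13 × 0.26 × 1.7 = 0.05746 m³/s
w_2 = (7.8 − 1.9)/2 = 2.95 m; q_2 = 0.23 × 0.71 × 2.95 = 0.4817 m³/s
w_3 = (12.7 − 5.3)/2 = 3.7 m; q_3 = 0.33 × 0.90 × 3.7 = 1.099 m³/s
w_4 = (14.6 − 7.8)/2 = 3.4 m; q_4 = 0.34 × 1.11 × 3.4 = 1.283 m³/s
w_5 = (18.3 − 12.7)/2 = 2.8 m; q_5 = 0.32 × 0.90 × 2.8 = 0.8064 m³/s
w_6 = (18.3 − 14.6)/2 = 1.85 m; q_6 = 0.16 × 0.25 × 1.85 = 0.07400 m³/s
Q = Σ qᵢ = 3.802 m³/s

3.80 m³/s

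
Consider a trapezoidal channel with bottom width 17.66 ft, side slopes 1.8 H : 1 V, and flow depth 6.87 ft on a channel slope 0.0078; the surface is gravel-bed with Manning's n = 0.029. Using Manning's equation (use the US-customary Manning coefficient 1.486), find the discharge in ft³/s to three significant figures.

2540 ft³/s

A = (b + z·y)·y = (17.66 + 1.8×6.87)×6.87 = 206.3 ft²
P = b + 2y√(1+z²) = 17.66 + 2×6.87×√(1+1.8²) = 45.95 ft
R = A/P = 206.3/45.95 = 4.489 ft
Q = (1.486/n)·A·R^(2/3)·S^(1/2) = (1.486/0.029) × 206.3 × 4.489^(2/3) × 0.0078^(1/2) = 2540 ft³/s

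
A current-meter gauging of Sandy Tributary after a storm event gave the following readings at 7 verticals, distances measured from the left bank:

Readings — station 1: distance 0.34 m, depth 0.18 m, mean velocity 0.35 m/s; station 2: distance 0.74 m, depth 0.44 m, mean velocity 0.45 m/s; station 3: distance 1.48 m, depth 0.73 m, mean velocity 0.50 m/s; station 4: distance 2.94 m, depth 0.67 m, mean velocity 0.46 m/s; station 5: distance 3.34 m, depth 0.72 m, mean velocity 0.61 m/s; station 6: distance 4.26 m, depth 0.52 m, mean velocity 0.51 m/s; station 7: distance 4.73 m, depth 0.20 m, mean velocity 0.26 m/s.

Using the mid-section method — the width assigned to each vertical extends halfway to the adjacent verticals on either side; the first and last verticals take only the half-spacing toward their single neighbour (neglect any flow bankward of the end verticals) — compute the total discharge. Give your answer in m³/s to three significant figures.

1.30 m³/s

w_1 = (0.74 − 0.34)/2 = 0.2 m; q_1 = 0.35 × 0.18 × 0.2 = 0.01260 m³/s
w_2 = (1.48 − 0.34)/2 = 0.57 m; q_2 = 0.45 × 0.44 × 0.57 = 0.1129 m³/s
w_3 = (2.94 − 0.74)/2 = 1.1 m; q_3 = 0.50 × 0.73 × 1.1 = 0.4015 m³/s
w_4 = (3.34 − 1.48)/2 = 0.93 m; q_4 = 0.46 × 0.67 × 0.93 = 0.2866 m³/s
w_5 = (4.26 − 2.94)/2 = 0.66 m; q_5 = 0.61 × 0.72 × 0.66 = 0.2899 m³/s
w_6 = (4.73 − 3.34)/2 = 0.695 m; q_6 = 0.51 × 0.52 × 0.695 = 0.1843 m³/s
w_7 = (4.73 − 4.26)/2 = 0.235 m; q_7 = 0.26 × 0.20 × 0.235 = 0.01222 m³/s
Q = Σ qᵢ = 1.300 m³/s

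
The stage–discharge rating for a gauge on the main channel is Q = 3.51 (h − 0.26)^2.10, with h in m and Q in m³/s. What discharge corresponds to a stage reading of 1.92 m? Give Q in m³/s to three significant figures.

Q = 3.51 × (1.92 − 0.26)^2.10 = 3.51 × 1.66^2.10 = 10.17 m³/s

10.2 m³/s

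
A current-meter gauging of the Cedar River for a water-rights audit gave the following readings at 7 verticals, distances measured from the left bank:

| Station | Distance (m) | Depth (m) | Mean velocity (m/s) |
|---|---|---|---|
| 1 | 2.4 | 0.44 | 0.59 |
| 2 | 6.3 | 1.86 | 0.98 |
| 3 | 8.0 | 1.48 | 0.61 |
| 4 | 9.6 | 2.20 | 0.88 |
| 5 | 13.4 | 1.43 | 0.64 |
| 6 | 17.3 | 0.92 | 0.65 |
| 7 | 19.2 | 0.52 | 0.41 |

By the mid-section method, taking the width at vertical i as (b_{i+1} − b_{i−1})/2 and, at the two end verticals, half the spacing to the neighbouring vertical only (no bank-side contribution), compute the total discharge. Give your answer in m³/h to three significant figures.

64000 m³/h

w_1 = (6.3 − 2.4)/2 = 1.95 m; q_1 = 0.59 × 0.44 × 1.95 = 0.5062 m³/s
w_2 = (8.0 − 2.4)/2 = 2.8 m; q_2 = 0.98 × 1.86 × 2.8 = 5.104 m³/s
w_3 = (9.6 − 6.3)/2 = 1.65 m; q_3 = 0.61 × 1.48 × 1.65 = 1.490 m³/s
w_4 = (13.4 − 8.0)/2 = 2.7 m; q_4 = 0.88 × 2.20 × 2.7 = 5.227 m³/s
w_5 = (17.3 − 9.6)/2 = 3.85 m; q_5 = 0.64 × 1.43 × 3.85 = 3.524 m³/s
w_6 = (19.2 − 13.4)/2 = 2.9 m; q_6 = 0.65 × 0.92 × 2.9 = 1.734 m³/s
w_7 = (19.2 − 17.3)/2 = 0.95 m; q_7 = 0.41 × 0.52 × 0.95 = 0.2025 m³/s
Q = Σ qᵢ = 17.79 m³/s
= 17.79 × 3600 = 64030 m³/h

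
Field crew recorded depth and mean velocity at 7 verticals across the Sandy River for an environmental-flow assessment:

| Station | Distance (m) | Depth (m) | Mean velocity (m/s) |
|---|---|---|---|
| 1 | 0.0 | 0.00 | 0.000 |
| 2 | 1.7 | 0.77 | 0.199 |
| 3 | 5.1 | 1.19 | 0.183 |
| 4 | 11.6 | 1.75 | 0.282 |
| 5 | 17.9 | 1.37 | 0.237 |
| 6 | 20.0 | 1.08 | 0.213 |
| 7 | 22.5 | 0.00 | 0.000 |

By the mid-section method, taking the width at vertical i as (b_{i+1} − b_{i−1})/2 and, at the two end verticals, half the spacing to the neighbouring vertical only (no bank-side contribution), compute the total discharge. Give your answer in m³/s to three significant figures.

w_2 = (5.1 − 0.0)/2 = 2.55 m; q_2 = 0.199 × 0.77 × 2.55 = 0.3907 m³/s
w_3 = (11.6 − 1.7)/2 = 4.95 m; q_3 = 0.183 × 1.19 × 4.95 = 1.078 m³/s
w_4 = (17.9 − 5.1)/2 = 6.4 m; q_4 = 0.282 × 1.75 × 6.4 = 3.158 m³/s
w_5 = (20.0 − 11.6)/2 = 4.2 m; q_5 = 0.237 × 1.37 × 4.2 = 1.364 m³/s
w_6 = (22.5 − 17.9)/2 = 2.3 m; q_6 = 0.213 × 1.08 × 2.3 = 0.5291 m³/s
Stations 1, 7 contribute zero (depth or velocity is 0).
Q = Σ qᵢ = 6.520 m³/s

6.52 m³/s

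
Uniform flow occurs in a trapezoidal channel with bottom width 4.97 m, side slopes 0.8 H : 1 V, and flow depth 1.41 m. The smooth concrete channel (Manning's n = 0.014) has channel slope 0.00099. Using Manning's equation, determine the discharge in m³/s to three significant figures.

19.3 m³/s

A = (b + z·y)·y = (4.97 + 0.8×1.41)×1.41 = 8.598 m²
P = b + 2y√(1+z²) = 4.97 + 2×1.41×√(1+0.8²) = 8.581 m
R = A/P = 8.598/8.581 = 1.002 m
Q = (1/n)·A·R^(2/3)·S^(1/2) = (1/0.014) × 8.598 × 1.002^(2/3) × 0.00099^(1/2) = 19.35 m³/s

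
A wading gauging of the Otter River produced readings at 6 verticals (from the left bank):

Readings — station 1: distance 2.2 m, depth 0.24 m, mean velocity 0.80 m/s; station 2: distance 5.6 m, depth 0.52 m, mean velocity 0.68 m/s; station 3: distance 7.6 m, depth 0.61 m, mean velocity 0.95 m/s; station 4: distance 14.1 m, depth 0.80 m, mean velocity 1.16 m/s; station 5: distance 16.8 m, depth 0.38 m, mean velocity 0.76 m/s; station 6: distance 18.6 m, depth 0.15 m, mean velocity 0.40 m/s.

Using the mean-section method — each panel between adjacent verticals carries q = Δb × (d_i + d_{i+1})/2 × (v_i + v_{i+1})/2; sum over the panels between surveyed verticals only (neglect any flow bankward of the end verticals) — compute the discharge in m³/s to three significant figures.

Panel 1-2: Δb = 3.4 m, d̄ = (0.24+0.52)/2 = 0.38, v̄ = (0.80+0.68)/2 = 0.74 → q = 3.4×0.38×0.74 = 0.9561 m³/s
Panel 2-3: Δb = 2 m, d̄ = (0.52+0.61)/2 = 0.565, v̄ = (0.68+0.95)/2 = 0.815 → q = 2×0.565×0.815 = 0.9210 m³/s
Panel 3-4: Δb = 6.5 m, d̄ = (0.61+0.80)/2 = 0.705, v̄ = (0.95+1.16)/2 = 1.055 → q = 6.5×0.705×1.055 = 4.835 m³/s
Panel 4-5: Δb = 2.7 m, d̄ = (0.80+0.38)/2 = 0.59, v̄ = (1.16+0.76)/2 = 0.96 → q = 2.7×0.59×0.96 = 1.529 m³/s
Panel 5-6: Δb = 1.8 m, d̄ = (0.38+0.15)/2 = 0.265, v̄ = (0.76+0.40)/2 = 0.58 → q = 1.8×0.265×0.58 = 0.2767 m³/s
Q = Σ q = 8.518 m³/s

8.52 m³/s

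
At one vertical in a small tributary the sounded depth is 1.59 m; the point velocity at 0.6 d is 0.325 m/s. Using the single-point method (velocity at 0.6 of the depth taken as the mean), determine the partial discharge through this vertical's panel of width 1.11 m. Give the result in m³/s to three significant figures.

0.574 m³/s

v̄ = v₀.₆ = 0.325 m/s
q = v̄ × d × w = 0.3250 × 1.59 × 1.11 = 0.5736 m³/s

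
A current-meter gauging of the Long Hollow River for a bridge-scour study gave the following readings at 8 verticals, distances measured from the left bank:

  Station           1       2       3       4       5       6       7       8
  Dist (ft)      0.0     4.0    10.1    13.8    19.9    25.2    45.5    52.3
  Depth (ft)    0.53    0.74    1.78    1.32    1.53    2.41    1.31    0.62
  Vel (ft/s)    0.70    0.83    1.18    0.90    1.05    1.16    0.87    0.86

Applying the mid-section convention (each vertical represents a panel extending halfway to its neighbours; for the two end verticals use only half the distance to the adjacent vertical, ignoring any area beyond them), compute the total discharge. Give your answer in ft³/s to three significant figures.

82.2 ft³/s

w_1 = (4.0 − 0.0)/2 = 2 ft; q_1 = 0.70 × 0.53 × 2 = 0.7420 ft³/s
w_2 = (10.1 − 0.0)/2 = 5.05 ft; q_2 = 0.83 × 0.74 × 5.05 = 3.102 ft³/s
w_3 = (13.8 − 4.0)/2 = 4.9 ft; q_3 = 1.18 × 1.78 × 4.9 = 10.29 ft³/s
w_4 = (19.9 − 10.1)/2 = 4.9 ft; q_4 = 0.90 × 1.32 × 4.9 = 5.821 ft³/s
w_5 = (25.2 − 13.8)/2 = 5.7 ft; q_5 = 1.05 × 1.53 × 5.7 = 9.157 ft³/s
w_6 = (45.5 − 19.9)/2 = 12.8 ft; q_6 = 1.16 × 2.41 × 12.8 = 35.78 ft³/s
w_7 = (52.3 − 25.2)/2 = 13.55 ft; q_7 = 0.87 × 1.31 × 13.55 = 15.44 ft³/s
w_8 = (52.3 − 45.5)/2 = 3.4 ft; q_8 = 0.86 × 0.62 × 3.4 = 1.813 ft³/s
Q = Σ qᵢ = 82.15 ft³/s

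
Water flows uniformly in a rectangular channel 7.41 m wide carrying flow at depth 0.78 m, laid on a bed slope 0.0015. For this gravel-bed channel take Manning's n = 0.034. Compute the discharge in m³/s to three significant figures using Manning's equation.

4.91 m³/s

A = b·y = 7.41 × 0.78 = 5.780 m²
P = b + 2y = 7.41 + 2×0.78 = 8.970 m
R = A/P = 5.780/8.970 = 0.6443 m
Q = (1/n)·A·R^(2/3)·S^(1/2) = (1/0.034) × 5.780 × 0.6443^(2/3) × 0.0015^(1/2) = 4.912 m³/s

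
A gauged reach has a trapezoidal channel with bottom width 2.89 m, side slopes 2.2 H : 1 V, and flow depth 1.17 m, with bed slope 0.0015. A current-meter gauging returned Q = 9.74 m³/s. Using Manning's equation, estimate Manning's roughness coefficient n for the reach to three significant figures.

A = (b + z·y)·y = (2.89 + 2.2×1.17)×1.17 = 6.393 m²
P = b + 2y√(1+z²) = 2.89 + 2×1.17×√(1+2.2²) = 8.545 m
R = A/P = 6.393/8.545 = 0.7482 m
n = (1/Q)·A·R^(2/3)·S^(1/2) = (1/9.74) × 6.393 × 0.8241 × 0.03873 = 0.02095

0.0209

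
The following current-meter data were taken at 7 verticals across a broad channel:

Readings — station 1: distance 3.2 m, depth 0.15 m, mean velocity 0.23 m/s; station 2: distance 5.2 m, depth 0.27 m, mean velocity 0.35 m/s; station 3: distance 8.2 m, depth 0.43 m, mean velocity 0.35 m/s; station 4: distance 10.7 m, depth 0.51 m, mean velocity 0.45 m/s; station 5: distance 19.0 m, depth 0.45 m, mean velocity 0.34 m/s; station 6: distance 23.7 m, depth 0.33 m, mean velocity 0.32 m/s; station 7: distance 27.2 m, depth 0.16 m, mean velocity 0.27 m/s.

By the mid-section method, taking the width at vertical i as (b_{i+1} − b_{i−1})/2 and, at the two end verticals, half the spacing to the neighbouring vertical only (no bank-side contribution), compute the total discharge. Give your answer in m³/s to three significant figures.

3.43 m³/s

w_1 = (5.2 − 3.2)/2 = 1 m; q_1 = 0.23 × 0.15 × 1 = 0.03450 m³/s
w_2 = (8.2 − 3.2)/2 = 2.5 m; q_2 = 0.35 × 0.27 × 2.5 = 0.2363 m³/s
w_3 = (10.7 − 5.2)/2 = 2.75 m; q_3 = 0.35 × 0.43 × 2.75 = 0.4139 m³/s
w_4 = (19.0 − 8.2)/2 = 5.4 m; q_4 = 0.45 × 0.51 × 5.4 = 1.239 m³/s
w_5 = (23.7 − 10.7)/2 = 6.5 m; q_5 = 0.34 × 0.45 × 6.5 = 0.9945 m³/s
w_6 = (27.2 − 19.0)/2 = 4.1 m; q_6 = 0.32 × 0.33 × 4.1 = 0.4330 m³/s
w_7 = (27.2 − 23.7)/2 = 1.75 m; q_7 = 0.27 × 0.16 × 1.75 = 0.07560 m³/s
Q = Σ qᵢ = 3.427 m³/s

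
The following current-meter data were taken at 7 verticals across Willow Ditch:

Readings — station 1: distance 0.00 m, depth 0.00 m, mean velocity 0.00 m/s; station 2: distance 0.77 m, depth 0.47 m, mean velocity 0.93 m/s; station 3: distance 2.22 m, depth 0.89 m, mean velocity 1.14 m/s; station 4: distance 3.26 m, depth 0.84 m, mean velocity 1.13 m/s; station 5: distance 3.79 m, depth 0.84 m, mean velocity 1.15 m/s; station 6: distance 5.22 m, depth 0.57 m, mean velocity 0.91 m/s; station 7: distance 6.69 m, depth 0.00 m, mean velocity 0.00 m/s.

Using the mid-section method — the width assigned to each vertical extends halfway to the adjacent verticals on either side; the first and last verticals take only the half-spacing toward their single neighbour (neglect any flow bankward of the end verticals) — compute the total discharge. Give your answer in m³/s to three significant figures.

w_2 = (2.22 − 0.00)/2 = 1.11 m; q_2 = 0.93 × 0.47 × 1.11 = 0.4852 m³/s
w_3 = (3.26 − 0.77)/2 = 1.245 m; q_3 = 1.14 × 0.89 × 1.245 = 1.263 m³/s
w_4 = (3.79 − 2.22)/2 = 0.785 m; q_4 = 1.13 × 0.84 × 0.785 = 0.7451 m³/s
w_5 = (5.22 − 3.26)/2 = 0.98 m; q_5 = 1.15 × 0.84 × 0.98 = 0.9467 m³/s
w_6 = (6.69 − 3.79)/2 = 1.45 m; q_6 = 0.91 × 0.57 × 1.45 = 0.7521 m³/s
Stations 1, 7 contribute zero (depth or velocity is 0).
Q = Σ qᵢ = 4.192 m³/s

4.19 m³/s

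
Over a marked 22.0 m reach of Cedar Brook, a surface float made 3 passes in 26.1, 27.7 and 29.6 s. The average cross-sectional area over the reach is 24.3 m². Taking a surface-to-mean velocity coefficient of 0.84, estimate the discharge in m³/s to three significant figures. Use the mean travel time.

t̄ = (26.1 + 27.7 + 29.6) / 3 = 27.8 s
v_surface = L / t̄ = 22.0 / 27.8 = 0.7914 m/s
v_mean = 0.84 × 0.7914 = 0.6647 m/s
Q = A × v_mean = 24.3 × 0.6647 = 16.15 m³/s

16.2 m³/s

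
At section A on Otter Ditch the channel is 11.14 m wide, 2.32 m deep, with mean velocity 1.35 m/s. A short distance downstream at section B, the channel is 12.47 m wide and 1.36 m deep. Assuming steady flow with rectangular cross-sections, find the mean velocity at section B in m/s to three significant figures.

Q = A₁V₁ = (11.14×2.32) × 1.35 = 34.89 m³/s
A₂ = 12.47 × 1.36 = 16.96 m²
V₂ = Q/A₂ = 34.89/16.96 = 2.057 m/s

2.06 m/s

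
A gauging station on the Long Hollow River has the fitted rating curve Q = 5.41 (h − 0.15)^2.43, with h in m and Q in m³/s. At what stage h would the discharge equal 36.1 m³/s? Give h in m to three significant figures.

2.33 m

h − h₀ = (Q/C)^(1/b) = (36.1/5.41)^(1/2.43) = 2.184 m
h = 0.15 + 2.184 = 2.334 m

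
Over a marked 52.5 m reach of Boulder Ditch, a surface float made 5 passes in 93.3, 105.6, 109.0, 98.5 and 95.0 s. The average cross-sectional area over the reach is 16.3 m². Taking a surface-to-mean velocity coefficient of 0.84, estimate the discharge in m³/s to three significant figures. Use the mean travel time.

t̄ = (93.3 + 105.6 + 109.0 + 98.5 + 95.0) / 5 = 100.28 s
v_surface = L / t̄ = 52.5 / 100.28 = 0.5235 m/s
v_mean = 0.84 × 0.5235 = 0.4398 m/s
Q = A × v_mean = 16.3 × 0.4398 = 7.168 m³/s

7.17 m³/s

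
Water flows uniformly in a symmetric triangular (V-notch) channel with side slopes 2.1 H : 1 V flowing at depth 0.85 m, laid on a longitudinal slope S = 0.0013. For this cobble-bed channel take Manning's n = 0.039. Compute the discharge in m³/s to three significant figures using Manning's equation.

0.741 m³/s

A = z·y² = 2.1×0.85² = 1.517 m²
P = 2y√(1+z²) = 2×0.85×√(1+2.1²) = 3.954 m
R = A/P = 1.517/3.954 = 0.3837 m
Q = (1/n)·A·R^(2/3)·S^(1/2) = (1/0.039) × 1.517 × 0.3837^(2/3) × 0.0013^(1/2) = 0.7407 m³/s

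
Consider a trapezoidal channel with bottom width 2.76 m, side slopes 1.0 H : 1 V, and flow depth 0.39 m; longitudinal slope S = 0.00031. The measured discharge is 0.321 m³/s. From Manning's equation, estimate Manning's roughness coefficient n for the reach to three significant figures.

0.0314

A = (b + z·y)·y = (2.76 + 1.0×0.39)×0.39 = 1.229 m²
P = b + 2y√(1+z²) = 2.76 + 2×0.39×√(1+1.0²) = 3.863 m
R = A/P = 1.229/3.863 = 0.3180 m
n = (1/Q)·A·R^(2/3)·S^(1/2) = (1/0.321) × 1.229 × 0.4659 × 0.01761 = 0.03139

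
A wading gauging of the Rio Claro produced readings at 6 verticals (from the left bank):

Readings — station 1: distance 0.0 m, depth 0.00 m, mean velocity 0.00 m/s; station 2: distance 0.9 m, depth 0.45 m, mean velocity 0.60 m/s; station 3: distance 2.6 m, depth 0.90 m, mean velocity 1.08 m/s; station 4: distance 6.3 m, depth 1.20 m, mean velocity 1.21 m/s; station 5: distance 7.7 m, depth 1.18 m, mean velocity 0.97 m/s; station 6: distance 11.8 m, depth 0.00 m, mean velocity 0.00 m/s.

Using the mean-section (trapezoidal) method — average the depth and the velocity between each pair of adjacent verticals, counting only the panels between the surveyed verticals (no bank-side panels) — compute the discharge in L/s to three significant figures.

Panel 1-2: Δb = 0.9 m, d̄ = (0.00+0.45)/2 = 0.225, v̄ = (0.00+0.60)/2 = 0.3 → q = 0.9×0.225×0.3 = 0.06075 m³/s
Panel 2-3: Δb = 1.7 m, d̄ = (0.45+0.90)/2 = 0.675, v̄ = (0.60+1.08)/2 = 0.84 → q = 1.7×0.675×0.84 = 0.9639 m³/s
Panel 3-4: Δb = 3.7 m, d̄ = (0.90+1.20)/2 = 1.05, v̄ = (1.08+1.21)/2 = 1.145 → q = 3.7×1.05×1.145 = 4.448 m³/s
Panel 4-5: Δb = 1.4 m, d̄ = (1.20+1.18)/2 = 1.19, v̄ = (1.21+0.97)/2 = 1.09 → q = 1.4×1.19×1.09 = 1.816 m³/s
Panel 5-6: Δb = 4.1 m, d̄ = (1.18+0.00)/2 = 0.59, v̄ = (0.97+0.00)/2 = 0.485 → q = 4.1×0.59×0.485 = 1.173 m³/s
Q = Σ q = 8.462 m³/s
= 8.462 × 1000 = 8462 L/s

8460 L/s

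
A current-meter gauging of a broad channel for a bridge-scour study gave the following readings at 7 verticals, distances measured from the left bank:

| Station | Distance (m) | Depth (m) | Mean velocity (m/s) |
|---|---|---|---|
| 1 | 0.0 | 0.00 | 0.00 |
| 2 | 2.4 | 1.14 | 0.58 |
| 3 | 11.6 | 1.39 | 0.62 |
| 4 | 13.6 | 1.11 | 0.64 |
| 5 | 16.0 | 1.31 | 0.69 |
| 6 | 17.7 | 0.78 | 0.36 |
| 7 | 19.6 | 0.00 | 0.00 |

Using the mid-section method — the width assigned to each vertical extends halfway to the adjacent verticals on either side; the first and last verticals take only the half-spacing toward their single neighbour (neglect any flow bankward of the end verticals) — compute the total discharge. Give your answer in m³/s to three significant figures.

w_2 = (11.6 − 0.0)/2 = 5.8 m; q_2 = 0.58 × 1.14 × 5.8 = 3.835 m³/s
w_3 = (13.6 − 2.4)/2 = 5.6 m; q_3 = 0.62 × 1.39 × 5.6 = 4.826 m³/s
w_4 = (16.0 − 11.6)/2 = 2.2 m; q_4 = 0.64 × 1.11 × 2.2 = 1.563 m³/s
w_5 = (17.7 − 13.6)/2 = 2.05 m; q_5 = 0.69 × 1.31 × 2.05 = 1.853 m³/s
w_6 = (19.6 − 16.0)/2 = 1.8 m; q_6 = 0.36 × 0.78 × 1.8 = 0.5054 m³/s
Stations 1, 7 contribute zero (depth or velocity is 0).
Q = Σ qᵢ = 12.58 m³/s

12.6 m³/s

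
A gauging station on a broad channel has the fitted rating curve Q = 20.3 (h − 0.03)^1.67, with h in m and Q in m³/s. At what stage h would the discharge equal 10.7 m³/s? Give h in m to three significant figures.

h − h₀ = (Q/C)^(1/b) = (10.7/20.3)^(1/1.67) = 0.6815 m
h = 0.03 + 0.6815 = 0.7115 m

0.711 m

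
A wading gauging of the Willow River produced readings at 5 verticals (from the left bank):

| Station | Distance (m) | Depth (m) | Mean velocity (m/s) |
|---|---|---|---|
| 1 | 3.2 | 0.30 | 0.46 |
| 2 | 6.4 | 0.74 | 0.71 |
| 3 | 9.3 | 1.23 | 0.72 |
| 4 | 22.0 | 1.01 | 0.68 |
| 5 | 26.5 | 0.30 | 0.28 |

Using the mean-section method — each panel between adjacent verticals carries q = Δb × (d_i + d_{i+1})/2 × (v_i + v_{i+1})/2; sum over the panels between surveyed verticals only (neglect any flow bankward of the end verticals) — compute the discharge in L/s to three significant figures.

14400 L/s

Panel 1-2: Δb = 3.2 m, d̄ = (0.30+0.74)/2 = 0.52, v̄ = (0.46+0.71)/2 = 0.585 → q = 3.2×0.52×0.585 = 0.9734 m³/s
Panel 2-3: Δb = 2.9 m, d̄ = (0.74+1.23)/2 = 0.985, v̄ = (0.71+0.72)/2 = 0.715 → q = 2.9×0.985×0.715 = 2.042 m³/s
Panel 3-4: Δb = 12.7 m, d̄ = (1.23+1.01)/2 = 1.12, v̄ = (0.72+0.68)/2 = 0.7 → q = 12.7×1.12×0.7 = 9.957 m³/s
Panel 4-5: Δb = 4.5 m, d̄ = (1.01+0.30)/2 = 0.655, v̄ = (0.68+0.28)/2 = 0.48 → q = 4.5×0.655×0.48 = 1.415 m³/s
Q = Σ q = 14.39 m³/s
= 14.39 × 1000 = 14390 L/s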